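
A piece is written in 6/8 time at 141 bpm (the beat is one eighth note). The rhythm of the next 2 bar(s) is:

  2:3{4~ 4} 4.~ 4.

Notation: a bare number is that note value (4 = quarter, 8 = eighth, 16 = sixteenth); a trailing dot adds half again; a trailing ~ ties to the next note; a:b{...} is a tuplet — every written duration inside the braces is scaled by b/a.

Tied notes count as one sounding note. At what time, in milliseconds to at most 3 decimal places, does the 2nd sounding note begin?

1. 0.0ms @ 0 + 2553.191ms (6)
2. 2553.191ms @ 6 + 2553.191ms (6)

note 2 onset = 6b = 2553.191ms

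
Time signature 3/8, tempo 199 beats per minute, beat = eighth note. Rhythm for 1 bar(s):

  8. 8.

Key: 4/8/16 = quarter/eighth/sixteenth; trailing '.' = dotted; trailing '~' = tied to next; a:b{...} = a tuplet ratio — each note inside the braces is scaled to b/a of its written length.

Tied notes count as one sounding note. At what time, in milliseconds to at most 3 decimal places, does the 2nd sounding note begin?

1. 0.0ms @ 0 + 452.261ms (3/2)
2. 452.261ms @ 3/2 + 452.261ms (3/2)

note 2 onset = 3/2b = 452.261ms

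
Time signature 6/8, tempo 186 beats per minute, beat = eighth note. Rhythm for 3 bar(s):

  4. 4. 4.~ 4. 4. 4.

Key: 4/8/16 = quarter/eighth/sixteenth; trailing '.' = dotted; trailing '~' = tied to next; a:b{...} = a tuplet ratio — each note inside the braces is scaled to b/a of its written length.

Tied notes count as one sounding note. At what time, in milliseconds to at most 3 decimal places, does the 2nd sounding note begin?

note 2 onset = 3b = 967.742ms

1. 0.0ms @ 0 + 967.742ms (3)
2. 967.742ms @ 3 + 967.742ms (3)
3. 1935.484ms @ 6 + 1935.484ms (6)
4. 3870.968ms @ 12 + 967.742ms (3)
5. 4838.71ms @ 15 + 967.742ms (3)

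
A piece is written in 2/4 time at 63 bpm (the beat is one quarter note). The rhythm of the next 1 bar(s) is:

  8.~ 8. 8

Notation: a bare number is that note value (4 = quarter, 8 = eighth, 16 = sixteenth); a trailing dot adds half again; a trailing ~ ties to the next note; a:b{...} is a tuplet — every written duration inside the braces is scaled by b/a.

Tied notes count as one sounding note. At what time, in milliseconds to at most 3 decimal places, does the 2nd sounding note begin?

1. 0.0ms @ 0 + 1428.571ms (3/2)
2. 1428.571ms @ 3/2 + 476.19ms (1/2)

note 2 onset = 3/2b = 1428.571ms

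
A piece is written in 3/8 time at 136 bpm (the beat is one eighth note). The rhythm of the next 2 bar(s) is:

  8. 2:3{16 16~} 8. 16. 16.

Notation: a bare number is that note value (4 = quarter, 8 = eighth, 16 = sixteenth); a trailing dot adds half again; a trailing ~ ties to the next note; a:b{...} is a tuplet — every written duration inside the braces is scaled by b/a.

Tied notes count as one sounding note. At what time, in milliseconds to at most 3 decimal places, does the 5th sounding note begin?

1. 0.0ms @ 0 + 661.765ms (3/2)
2. 661.765ms @ 3/2 + 330.882ms (3/4)
3. 992.647ms @ 9/4 + 992.647ms (9/4)
4. 1985.294ms @ 9/2 + 330.882ms (3/4)
5. 2316.176ms @ 21/4 + 330.882ms (3/4)

note 5 onset = 21/4b = 2316.176ms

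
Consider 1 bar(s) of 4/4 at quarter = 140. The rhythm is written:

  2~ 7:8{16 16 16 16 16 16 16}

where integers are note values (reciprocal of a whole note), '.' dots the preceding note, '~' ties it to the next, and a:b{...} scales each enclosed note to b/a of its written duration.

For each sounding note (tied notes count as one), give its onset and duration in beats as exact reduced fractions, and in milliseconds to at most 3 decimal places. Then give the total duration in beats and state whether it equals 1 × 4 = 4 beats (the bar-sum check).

1) 0.0ms=0b +979.592ms=16/7b
2) 979.592ms=16/7b +122.449ms=2/7b
3) 1102.041ms=18/7b +122.449ms=2/7b
4) 1224.49ms=20/7b +122.449ms=2/7b
5) 1346.939ms=22/7b +122.449ms=2/7b
6) 1469.388ms=24/7b +122.449ms=2/7b
7) 1591.837ms=26/7b +122.449ms=2/7b
Σ=4b of 4 (140bpm 4/4) — PASS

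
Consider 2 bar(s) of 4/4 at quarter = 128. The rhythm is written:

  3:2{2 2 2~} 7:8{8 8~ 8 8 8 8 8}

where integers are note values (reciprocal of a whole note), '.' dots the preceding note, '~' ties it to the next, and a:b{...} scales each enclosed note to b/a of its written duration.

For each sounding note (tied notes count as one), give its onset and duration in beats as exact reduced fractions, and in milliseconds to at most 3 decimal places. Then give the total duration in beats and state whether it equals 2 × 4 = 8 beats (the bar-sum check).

1) 0.0ms=0b +625.0ms=4/3b
2) 625.0ms=4/3b +625.0ms=4/3b
3) 1250.0ms=8/3b +892.857ms=40/21b
4) 2142.857ms=32/7b +535.714ms=8/7b
5) 2678.571ms=40/7b +267.857ms=4/7b
6) 2946.429ms=44/7b +267.857ms=4/7b
7) 3214.286ms=48/7b +267.857ms=4/7b
8) 3482.143ms=52/7b +267.857ms=4/7b
Σ=8b of 8 (128bpm 4/4) — PASS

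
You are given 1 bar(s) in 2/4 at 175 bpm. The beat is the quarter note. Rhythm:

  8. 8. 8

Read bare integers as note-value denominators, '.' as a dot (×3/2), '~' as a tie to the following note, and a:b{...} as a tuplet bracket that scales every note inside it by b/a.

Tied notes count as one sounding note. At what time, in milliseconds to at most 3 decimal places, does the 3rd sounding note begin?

note 3 onset = 3/2b = 514.286ms

1. 0.0ms @ 0 + 257.143ms (3/4)
2. 257.143ms @ 3/4 + 257.143ms (3/4)
3. 514.286ms @ 3/2 + 171.429ms (1/2)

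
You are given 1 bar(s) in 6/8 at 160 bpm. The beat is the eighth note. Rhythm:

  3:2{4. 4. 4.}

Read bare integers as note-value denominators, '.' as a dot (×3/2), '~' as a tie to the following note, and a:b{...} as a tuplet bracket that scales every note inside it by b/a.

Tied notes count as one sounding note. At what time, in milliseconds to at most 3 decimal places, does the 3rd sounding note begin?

1. 0.0ms @ 0 + 750.0ms (2)
2. 750.0ms @ 2 + 750.0ms (2)
3. 1500.0ms @ 4 + 750.0ms (2)

note 3 onset = 4b = 1500.0ms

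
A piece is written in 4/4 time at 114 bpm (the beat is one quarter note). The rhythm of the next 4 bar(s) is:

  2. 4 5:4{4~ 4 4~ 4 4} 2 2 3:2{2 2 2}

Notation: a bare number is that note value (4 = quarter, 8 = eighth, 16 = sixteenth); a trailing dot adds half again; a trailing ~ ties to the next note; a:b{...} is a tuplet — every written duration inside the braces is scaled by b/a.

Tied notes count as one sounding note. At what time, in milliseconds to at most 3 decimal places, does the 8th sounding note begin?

note 8 onset = 12b = 6315.789ms

1. 0.0ms @ 0 + 1578.947ms (3)
2. 1578.947ms @ 3 + 526.316ms (1)
3. 2105.263ms @ 4 + 842.105ms (8/5)
4. 2947.368ms @ 28/5 + 842.105ms (8/5)
5. 3789.474ms @ 36/5 + 421.053ms (4/5)
6. 4210.526ms @ 8 + 1052.632ms (2)
7. 5263.158ms @ 10 + 1052.632ms (2)
8. 6315.789ms @ 12 + 701.754ms (4/3)
9. 7017.544ms @ 40/3 + 701.754ms (4/3)
10. 7719.298ms @ 44/3 + 701.754ms (4/3)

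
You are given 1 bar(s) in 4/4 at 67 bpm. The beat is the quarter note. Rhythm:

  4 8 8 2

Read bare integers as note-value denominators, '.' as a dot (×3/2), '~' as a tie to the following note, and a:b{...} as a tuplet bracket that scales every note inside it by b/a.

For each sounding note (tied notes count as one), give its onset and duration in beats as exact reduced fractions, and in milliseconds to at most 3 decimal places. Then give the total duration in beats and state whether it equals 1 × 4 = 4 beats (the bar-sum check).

1) 0.0ms=0b +895.522ms=1b
2) 895.522ms=1b +447.761ms=1/2b
3) 1343.284ms=3/2b +447.761ms=1/2b
4) 1791.045ms=2b +1791.045ms=2b
Σ=4b of 4 (67bpm 4/4) — PASS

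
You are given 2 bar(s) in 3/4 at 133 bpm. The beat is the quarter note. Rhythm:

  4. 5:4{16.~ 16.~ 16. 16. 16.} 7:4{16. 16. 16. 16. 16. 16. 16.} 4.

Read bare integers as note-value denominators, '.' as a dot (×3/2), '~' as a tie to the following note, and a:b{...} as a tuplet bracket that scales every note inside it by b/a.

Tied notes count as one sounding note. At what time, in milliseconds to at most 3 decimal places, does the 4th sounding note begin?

note 4 onset = 27/10b = 1218.045ms

1. 0.0ms @ 0 + 676.692ms (3/2)
2. 676.692ms @ 3/2 + 406.015ms (9/10)
3. 1082.707ms @ 12/5 + 135.338ms (3/10)
4. 1218.045ms @ 27/10 + 135.338ms (3/10)
5. 1353.383ms @ 3 + 96.67ms (3/14)
6. 1450.054ms @ 45/14 + 96.67ms (3/14)
7. 1546.724ms @ 24/7 + 96.67ms (3/14)
8. 1643.394ms @ 51/14 + 96.67ms (3/14)
9. 1740.064ms @ 27/7 + 96.67ms (3/14)
10. 1836.735ms @ 57/14 + 96.67ms (3/14)
11. 1933.405ms @ 30/7 + 96.67ms (3/14)
12. 2030.075ms @ 9/2 + 676.692ms (3/2)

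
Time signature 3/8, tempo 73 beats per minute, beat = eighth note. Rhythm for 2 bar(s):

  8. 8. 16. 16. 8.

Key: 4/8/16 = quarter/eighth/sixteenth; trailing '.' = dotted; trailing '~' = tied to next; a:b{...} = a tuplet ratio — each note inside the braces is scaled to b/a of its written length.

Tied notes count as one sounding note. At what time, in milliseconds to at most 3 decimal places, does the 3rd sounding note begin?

1. 0.0ms @ 0 + 1232.877ms (3/2)
2. 1232.877ms @ 3/2 + 1232.877ms (3/2)
3. 2465.753ms @ 3 + 616.438ms (3/4)
4. 3082.192ms @ 15/4 + 616.438ms (3/4)
5. 3698.63ms @ 9/2 + 1232.877ms (3/2)

note 3 onset = 3b = 2465.753ms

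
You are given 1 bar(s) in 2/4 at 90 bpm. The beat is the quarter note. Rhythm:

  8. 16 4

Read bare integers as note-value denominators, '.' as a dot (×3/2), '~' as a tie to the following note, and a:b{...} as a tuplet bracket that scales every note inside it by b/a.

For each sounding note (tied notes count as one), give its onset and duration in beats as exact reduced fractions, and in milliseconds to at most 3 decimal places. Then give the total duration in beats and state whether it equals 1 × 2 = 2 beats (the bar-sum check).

1) 0.0ms=0b +500.0ms=3/4b
2) 500.0ms=3/4b +166.667ms=1/4b
3) 666.667ms=1b +666.667ms=1b
Σ=2b of 2 (90bpm 2/4) — PASS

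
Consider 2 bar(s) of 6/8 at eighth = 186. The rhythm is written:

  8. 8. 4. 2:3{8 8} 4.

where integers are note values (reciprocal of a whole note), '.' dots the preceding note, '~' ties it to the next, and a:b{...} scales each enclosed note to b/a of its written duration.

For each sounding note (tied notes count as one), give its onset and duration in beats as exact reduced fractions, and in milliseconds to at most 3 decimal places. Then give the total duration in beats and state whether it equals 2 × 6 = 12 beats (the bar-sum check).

1) 0.0ms=0b +483.871ms=3/2b
2) 483.871ms=3/2b +483.871ms=3/2b
3) 967.742ms=3b +967.742ms=3b
4) 1935.484ms=6b +483.871ms=3/2b
5) 2419.355ms=15/2b +483.871ms=3/2b
6) 2903.226ms=9b +967.742ms=3b
Σ=12b of 12 (186bpm 6/8) — PASS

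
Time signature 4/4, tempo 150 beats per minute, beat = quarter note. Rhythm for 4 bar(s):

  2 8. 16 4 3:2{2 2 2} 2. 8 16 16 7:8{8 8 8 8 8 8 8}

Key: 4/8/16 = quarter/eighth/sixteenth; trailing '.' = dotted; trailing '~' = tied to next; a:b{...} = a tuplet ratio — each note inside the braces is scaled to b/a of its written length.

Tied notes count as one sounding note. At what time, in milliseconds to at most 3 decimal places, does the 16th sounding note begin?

note 16 onset = 100/7b = 5714.286ms

1. 0.0ms @ 0 + 800.0ms (2)
2. 800.0ms @ 2 + 300.0ms (3/4)
3. 1100.0ms @ 11/4 + 100.0ms (1/4)
4. 1200.0ms @ 3 + 400.0ms (1)
5. 1600.0ms @ 4 + 533.333ms (4/3)
6. 2133.333ms @ 16/3 + 533.333ms (4/3)
7. 2666.667ms @ 20/3 + 533.333ms (4/3)
8. 3200.0ms @ 8 + 1200.0ms (3)
9. 4400.0ms @ 11 + 200.0ms (1/2)
10. 4600.0ms @ 23/2 + 100.0ms (1/4)
11. 4700.0ms @ 47/4 + 100.0ms (1/4)
12. 4800.0ms @ 12 + 228.571ms (4/7)
13. 5028.571ms @ 88/7 + 228.571ms (4/7)
14. 5257.143ms @ 92/7 + 228.571ms (4/7)
15. 5485.714ms @ 96/7 + 228.571ms (4/7)
16. 5714.286ms @ 100/7 + 228.571ms (4/7)
17. 5942.857ms @ 104/7 + 228.571ms (4/7)
18. 6171.429ms @ 108/7 + 228.571ms (4/7)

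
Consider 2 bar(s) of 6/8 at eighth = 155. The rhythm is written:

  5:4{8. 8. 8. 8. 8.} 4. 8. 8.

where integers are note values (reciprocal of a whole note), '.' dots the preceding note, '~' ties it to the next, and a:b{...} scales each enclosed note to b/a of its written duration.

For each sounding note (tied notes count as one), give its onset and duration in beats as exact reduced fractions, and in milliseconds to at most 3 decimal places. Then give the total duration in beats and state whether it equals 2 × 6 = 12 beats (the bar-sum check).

1) 0.0ms=0b +464.516ms=6/5b
2) 464.516ms=6/5b +464.516ms=6/5b
3) 929.032ms=12/5b +464.516ms=6/5b
4) 1393.548ms=18/5b +464.516ms=6/5b
5) 1858.065ms=24/5b +464.516ms=6/5b
6) 2322.581ms=6b +1161.29ms=3b
7) 3483.871ms=9b +580.645ms=3/2b
8) 4064.516ms=21/2b +580.645ms=3/2b
Σ=12b of 12 (155bpm 6/8) — PASS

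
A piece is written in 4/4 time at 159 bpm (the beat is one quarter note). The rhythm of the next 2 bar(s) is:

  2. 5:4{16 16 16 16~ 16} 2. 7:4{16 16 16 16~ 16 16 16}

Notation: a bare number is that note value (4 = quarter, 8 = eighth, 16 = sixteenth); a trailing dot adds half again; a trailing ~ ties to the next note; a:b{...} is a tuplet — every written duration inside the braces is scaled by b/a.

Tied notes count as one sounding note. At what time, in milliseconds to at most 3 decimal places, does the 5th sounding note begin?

note 5 onset = 18/5b = 1358.491ms

1. 0.0ms @ 0 + 1132.075ms (3)
2. 1132.075ms @ 3 + 75.472ms (1/5)
3. 1207.547ms @ 16/5 + 75.472ms (1/5)
4. 1283.019ms @ 17/5 + 75.472ms (1/5)
5. 1358.491ms @ 18/5 + 150.943ms (2/5)
6. 1509.434ms @ 4 + 1132.075ms (3)
7. 2641.509ms @ 7 + 53.908ms (1/7)
8. 2695.418ms @ 50/7 + 53.908ms (1/7)
9. 2749.326ms @ 51/7 + 53.908ms (1/7)
10. 2803.235ms @ 52/7 + 107.817ms (2/7)
11. 2911.051ms @ 54/7 + 53.908ms (1/7)
12. 2964.96ms @ 55/7 + 53.908ms (1/7)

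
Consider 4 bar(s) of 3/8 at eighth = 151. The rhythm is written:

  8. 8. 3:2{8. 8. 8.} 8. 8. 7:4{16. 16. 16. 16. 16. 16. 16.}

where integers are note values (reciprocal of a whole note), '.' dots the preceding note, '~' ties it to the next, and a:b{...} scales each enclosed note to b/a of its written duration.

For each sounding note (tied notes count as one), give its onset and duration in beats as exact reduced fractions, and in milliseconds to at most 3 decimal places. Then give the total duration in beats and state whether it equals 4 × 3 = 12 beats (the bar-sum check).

1) 0.0ms=0b +596.026ms=3/2b
2) 596.026ms=3/2b +596.026ms=3/2b
3) 1192.053ms=3b +397.351ms=1b
4) 1589.404ms=4b +397.351ms=1b
5) 1986.755ms=5b +397.351ms=1b
6) 2384.106ms=6b +596.026ms=3/2b
7) 2980.132ms=15/2b +596.026ms=3/2b
8) 3576.159ms=9b +170.293ms=3/7b
9) 3746.452ms=66/7b +170.293ms=3/7b
10) 3916.746ms=69/7b +170.293ms=3/7b
11) 4087.039ms=72/7b +170.293ms=3/7b
12) 4257.332ms=75/7b +170.293ms=3/7b
13) 4427.625ms=78/7b +170.293ms=3/7b
14) 4597.919ms=81/7b +170.293ms=3/7b
Σ=12b of 12 (151bpm 3/8) — PASS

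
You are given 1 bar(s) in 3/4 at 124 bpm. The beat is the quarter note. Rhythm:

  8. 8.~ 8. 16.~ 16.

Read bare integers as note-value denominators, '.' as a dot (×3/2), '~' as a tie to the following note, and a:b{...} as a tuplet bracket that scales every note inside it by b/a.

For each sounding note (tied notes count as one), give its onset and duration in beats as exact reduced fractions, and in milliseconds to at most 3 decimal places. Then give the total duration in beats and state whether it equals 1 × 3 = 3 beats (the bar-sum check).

1) 0.0ms=0b +362.903ms=3/4b
2) 362.903ms=3/4b +725.806ms=3/2b
3) 1088.71ms=9/4b +362.903ms=3/4b
Σ=3b of 3 (124bpm 3/4) — PASS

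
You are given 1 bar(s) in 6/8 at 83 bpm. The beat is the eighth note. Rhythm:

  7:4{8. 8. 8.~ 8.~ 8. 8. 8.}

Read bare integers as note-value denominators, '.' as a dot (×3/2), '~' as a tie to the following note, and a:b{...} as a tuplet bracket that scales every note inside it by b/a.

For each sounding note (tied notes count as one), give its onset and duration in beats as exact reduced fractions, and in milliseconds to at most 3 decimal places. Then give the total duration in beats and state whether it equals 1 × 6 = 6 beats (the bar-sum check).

1) 0.0ms=0b +619.621ms=6/7b
2) 619.621ms=6/7b +619.621ms=6/7b
3) 1239.243ms=12/7b +1858.864ms=18/7b
4) 3098.107ms=30/7b +619.621ms=6/7b
5) 3717.728ms=36/7b +619.621ms=6/7b
Σ=6b of 6 (83bpm 6/8) — PASS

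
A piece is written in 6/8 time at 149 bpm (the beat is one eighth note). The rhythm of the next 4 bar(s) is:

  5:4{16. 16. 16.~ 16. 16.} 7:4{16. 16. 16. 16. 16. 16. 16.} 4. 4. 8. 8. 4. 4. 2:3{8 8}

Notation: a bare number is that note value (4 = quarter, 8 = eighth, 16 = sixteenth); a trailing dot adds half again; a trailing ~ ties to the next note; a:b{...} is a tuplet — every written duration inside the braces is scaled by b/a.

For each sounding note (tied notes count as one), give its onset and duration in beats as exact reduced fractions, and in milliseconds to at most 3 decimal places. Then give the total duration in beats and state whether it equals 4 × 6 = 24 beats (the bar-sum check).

1) 0.0ms=0b +241.611ms=3/5b
2) 241.611ms=3/5b +241.611ms=3/5b
3) 483.221ms=6/5b +483.221ms=6/5b
4) 966.443ms=12/5b +241.611ms=3/5b
5) 1208.054ms=3b +172.579ms=3/7b
6) 1380.633ms=24/7b +172.579ms=3/7b
7) 1553.212ms=27/7b +172.579ms=3/7b
8) 1725.791ms=30/7b +172.579ms=3/7b
9) 1898.37ms=33/7b +172.579ms=3/7b
10) 2070.949ms=36/7b +172.579ms=3/7b
11) 2243.528ms=39/7b +172.579ms=3/7b
12) 2416.107ms=6b +1208.054ms=3b
13) 3624.161ms=9b +1208.054ms=3b
14) 4832.215ms=12b +604.027ms=3/2b
15) 5436.242ms=27/2b +604.027ms=3/2b
16) 6040.268ms=15b +1208.054ms=3b
17) 7248.322ms=18b +1208.054ms=3b
18) 8456.376ms=21b +604.027ms=3/2b
19) 9060.403ms=45/2b +604.027ms=3/2b
Σ=24b of 24 (149bpm 6/8) — PASS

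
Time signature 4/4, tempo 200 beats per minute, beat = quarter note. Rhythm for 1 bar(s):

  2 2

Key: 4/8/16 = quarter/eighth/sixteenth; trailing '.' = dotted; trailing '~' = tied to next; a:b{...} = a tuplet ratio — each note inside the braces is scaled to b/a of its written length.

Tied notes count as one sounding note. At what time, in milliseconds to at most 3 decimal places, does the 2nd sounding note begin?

note 2 onset = 2b = 600.0ms

1. 0.0ms @ 0 + 600.0ms (2)
2. 600.0ms @ 2 + 600.0ms (2)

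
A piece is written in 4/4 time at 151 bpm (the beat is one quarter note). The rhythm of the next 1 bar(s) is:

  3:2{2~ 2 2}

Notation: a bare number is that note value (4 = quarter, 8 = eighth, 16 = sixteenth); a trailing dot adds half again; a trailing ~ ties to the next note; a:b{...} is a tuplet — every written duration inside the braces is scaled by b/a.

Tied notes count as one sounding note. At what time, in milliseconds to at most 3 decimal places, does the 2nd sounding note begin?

note 2 onset = 8/3b = 1059.603ms

1. 0.0ms @ 0 + 1059.603ms (8/3)
2. 1059.603ms @ 8/3 + 529.801ms (4/3)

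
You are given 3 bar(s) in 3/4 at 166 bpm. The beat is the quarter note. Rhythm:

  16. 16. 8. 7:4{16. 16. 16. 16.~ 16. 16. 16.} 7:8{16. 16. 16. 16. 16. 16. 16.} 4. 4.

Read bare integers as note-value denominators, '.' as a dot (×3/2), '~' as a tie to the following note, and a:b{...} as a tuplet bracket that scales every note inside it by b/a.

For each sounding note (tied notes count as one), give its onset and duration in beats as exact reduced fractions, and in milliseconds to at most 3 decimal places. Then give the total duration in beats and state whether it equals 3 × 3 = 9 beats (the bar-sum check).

1) 0.0ms=0b +135.542ms=3/8b
2) 135.542ms=3/8b +135.542ms=3/8b
3) 271.084ms=3/4b +271.084ms=3/4b
4) 542.169ms=3/2b +77.453ms=3/14b
5) 619.621ms=12/7b +77.453ms=3/14b
6) 697.074ms=27/14b +77.453ms=3/14b
7) 774.527ms=15/7b +154.905ms=3/7b
8) 929.432ms=18/7b +77.453ms=3/14b
9) 1006.885ms=39/14b +77.453ms=3/14b
10) 1084.337ms=3b +154.905ms=3/7b
11) 1239.243ms=24/7b +154.905ms=3/7b
12) 1394.148ms=27/7b +154.905ms=3/7b
13) 1549.053ms=30/7b +154.905ms=3/7b
14) 1703.959ms=33/7b +154.905ms=3/7b
15) 1858.864ms=36/7b +154.905ms=3/7b
16) 2013.769ms=39/7b +154.905ms=3/7b
17) 2168.675ms=6b +542.169ms=3/2b
18) 2710.843ms=15/2b +542.169ms=3/2b
Σ=9b of 9 (166bpm 3/4) — PASS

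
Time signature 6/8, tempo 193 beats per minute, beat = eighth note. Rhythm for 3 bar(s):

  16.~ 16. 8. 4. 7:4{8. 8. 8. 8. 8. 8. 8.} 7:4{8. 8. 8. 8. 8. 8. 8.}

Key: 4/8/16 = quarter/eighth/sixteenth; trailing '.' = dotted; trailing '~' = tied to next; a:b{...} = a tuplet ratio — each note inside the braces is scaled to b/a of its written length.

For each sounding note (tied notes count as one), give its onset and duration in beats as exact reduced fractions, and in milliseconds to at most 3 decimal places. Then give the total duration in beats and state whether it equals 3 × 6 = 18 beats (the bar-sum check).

1) 0.0ms=0b +466.321ms=3/2b
2) 466.321ms=3/2b +466.321ms=3/2b
3) 932.642ms=3b +932.642ms=3b
4) 1865.285ms=6b +266.469ms=6/7b
5) 2131.754ms=48/7b +266.469ms=6/7b
6) 2398.224ms=54/7b +266.469ms=6/7b
7) 2664.693ms=60/7b +266.469ms=6/7b
8) 2931.162ms=66/7b +266.469ms=6/7b
9) 3197.631ms=72/7b +266.469ms=6/7b
10) 3464.101ms=78/7b +266.469ms=6/7b
11) 3730.57ms=12b +266.469ms=6/7b
12) 3997.039ms=90/7b +266.469ms=6/7b
13) 4263.509ms=96/7b +266.469ms=6/7b
14) 4529.978ms=102/7b +266.469ms=6/7b
15) 4796.447ms=108/7b +266.469ms=6/7b
16) 5062.916ms=114/7b +266.469ms=6/7b
17) 5329.386ms=120/7b +266.469ms=6/7b
Σ=18b of 18 (193bpm 6/8) — PASS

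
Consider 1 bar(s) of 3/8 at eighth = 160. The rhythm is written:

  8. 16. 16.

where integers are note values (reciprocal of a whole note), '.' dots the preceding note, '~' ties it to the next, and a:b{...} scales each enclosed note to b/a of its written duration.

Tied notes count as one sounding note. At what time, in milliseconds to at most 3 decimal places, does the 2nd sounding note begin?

note 2 onset = 3/2b = 562.5ms

1. 0.0ms @ 0 + 562.5ms (3/2)
2. 562.5ms @ 3/2 + 281.25ms (3/4)
3. 843.75ms @ 9/4 + 281.25ms (3/4)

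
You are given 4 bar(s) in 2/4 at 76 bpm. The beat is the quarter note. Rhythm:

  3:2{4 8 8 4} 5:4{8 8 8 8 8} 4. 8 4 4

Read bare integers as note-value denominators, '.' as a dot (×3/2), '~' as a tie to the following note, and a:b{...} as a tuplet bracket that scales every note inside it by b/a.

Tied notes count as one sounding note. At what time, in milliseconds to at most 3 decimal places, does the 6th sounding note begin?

1. 0.0ms @ 0 + 526.316ms (2/3)
2. 526.316ms @ 2/3 + 263.158ms (1/3)
3. 789.474ms @ 1 + 263.158ms (1/3)
4. 1052.632ms @ 4/3 + 526.316ms (2/3)
5. 1578.947ms @ 2 + 315.789ms (2/5)
6. 1894.737ms @ 12/5 + 315.789ms (2/5)
7. 2210.526ms @ 14/5 + 315.789ms (2/5)
8. 2526.316ms @ 16/5 + 315.789ms (2/5)
9. 2842.105ms @ 18/5 + 315.789ms (2/5)
10. 3157.895ms @ 4 + 1184.211ms (3/2)
11. 4342.105ms @ 11/2 + 394.737ms (1/2)
12. 4736.842ms @ 6 + 789.474ms (1)
13. 5526.316ms @ 7 + 789.474ms (1)

note 6 onset = 12/5b = 1894.737ms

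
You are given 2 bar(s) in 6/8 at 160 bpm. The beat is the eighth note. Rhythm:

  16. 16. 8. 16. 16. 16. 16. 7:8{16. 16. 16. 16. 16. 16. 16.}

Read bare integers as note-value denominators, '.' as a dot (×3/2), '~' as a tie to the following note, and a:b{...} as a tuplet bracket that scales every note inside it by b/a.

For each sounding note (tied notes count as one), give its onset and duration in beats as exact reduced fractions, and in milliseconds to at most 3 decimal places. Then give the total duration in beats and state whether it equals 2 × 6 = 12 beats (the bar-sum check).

1) 0.0ms=0b +281.25ms=3/4b
2) 281.25ms=3/4b +281.25ms=3/4b
3) 562.5ms=3/2b +562.5ms=3/2b
4) 1125.0ms=3b +281.25ms=3/4b
5) 1406.25ms=15/4b +281.25ms=3/4b
6) 1687.5ms=9/2b +281.25ms=3/4b
7) 1968.75ms=21/4b +281.25ms=3/4b
8) 2250.0ms=6b +321.429ms=6/7b
9) 2571.429ms=48/7b +321.429ms=6/7b
10) 2892.857ms=54/7b +321.429ms=6/7b
11) 3214.286ms=60/7b +321.429ms=6/7b
12) 3535.714ms=66/7b +321.429ms=6/7b
13) 3857.143ms=72/7b +321.429ms=6/7b
14) 4178.571ms=78/7b +321.429ms=6/7b
Σ=12b of 12 (160bpm 6/8) — PASS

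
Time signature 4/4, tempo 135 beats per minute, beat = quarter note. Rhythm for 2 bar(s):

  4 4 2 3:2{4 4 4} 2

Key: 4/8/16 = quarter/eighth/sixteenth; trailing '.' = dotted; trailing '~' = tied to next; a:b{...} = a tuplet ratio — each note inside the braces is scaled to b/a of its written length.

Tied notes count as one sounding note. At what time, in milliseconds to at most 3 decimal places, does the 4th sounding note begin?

note 4 onset = 4b = 1777.778ms

1. 0.0ms @ 0 + 444.444ms (1)
2. 444.444ms @ 1 + 444.444ms (1)
3. 888.889ms @ 2 + 888.889ms (2)
4. 1777.778ms @ 4 + 296.296ms (2/3)
5. 2074.074ms @ 14/3 + 296.296ms (2/3)
6. 2370.37ms @ 16/3 + 296.296ms (2/3)
7. 2666.667ms @ 6 + 888.889ms (2)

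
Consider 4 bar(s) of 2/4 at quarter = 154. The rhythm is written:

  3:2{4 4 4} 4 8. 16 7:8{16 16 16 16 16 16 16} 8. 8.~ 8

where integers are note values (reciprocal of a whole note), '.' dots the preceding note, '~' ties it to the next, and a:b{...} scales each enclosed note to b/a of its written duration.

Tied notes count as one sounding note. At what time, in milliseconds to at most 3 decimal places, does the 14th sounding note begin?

note 14 onset = 6b = 2337.662ms

1. 0.0ms @ 0 + 259.74ms (2/3)
2. 259.74ms @ 2/3 + 259.74ms (2/3)
3. 519.481ms @ 4/3 + 259.74ms (2/3)
4. 779.221ms @ 2 + 389.61ms (1)
5. 1168.831ms @ 3 + 292.208ms (3/4)
6. 1461.039ms @ 15/4 + 97.403ms (1/4)
7. 1558.442ms @ 4 + 111.317ms (2/7)
8. 1669.759ms @ 30/7 + 111.317ms (2/7)
9. 1781.076ms @ 32/7 + 111.317ms (2/7)
10. 1892.393ms @ 34/7 + 111.317ms (2/7)
11. 2003.711ms @ 36/7 + 111.317ms (2/7)
12. 2115.028ms @ 38/7 + 111.317ms (2/7)
13. 2226.345ms @ 40/7 + 111.317ms (2/7)
14. 2337.662ms @ 6 + 292.208ms (3/4)
15. 2629.87ms @ 27/4 + 487.013ms (5/4)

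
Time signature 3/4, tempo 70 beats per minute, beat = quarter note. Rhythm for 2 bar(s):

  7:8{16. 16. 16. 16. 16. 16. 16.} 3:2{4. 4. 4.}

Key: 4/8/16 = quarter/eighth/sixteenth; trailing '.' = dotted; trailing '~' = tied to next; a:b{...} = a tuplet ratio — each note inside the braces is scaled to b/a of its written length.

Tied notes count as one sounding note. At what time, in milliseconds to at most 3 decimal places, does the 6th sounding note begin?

1. 0.0ms @ 0 + 367.347ms (3/7)
2. 367.347ms @ 3/7 + 367.347ms (3/7)
3. 734.694ms @ 6/7 + 367.347ms (3/7)
4. 1102.041ms @ 9/7 + 367.347ms (3/7)
5. 1469.388ms @ 12/7 + 367.347ms (3/7)
6. 1836.735ms @ 15/7 + 367.347ms (3/7)
7. 2204.082ms @ 18/7 + 367.347ms (3/7)
8. 2571.429ms @ 3 + 857.143ms (1)
9. 3428.571ms @ 4 + 857.143ms (1)
10. 4285.714ms @ 5 + 857.143ms (1)

note 6 onset = 15/7b = 1836.735ms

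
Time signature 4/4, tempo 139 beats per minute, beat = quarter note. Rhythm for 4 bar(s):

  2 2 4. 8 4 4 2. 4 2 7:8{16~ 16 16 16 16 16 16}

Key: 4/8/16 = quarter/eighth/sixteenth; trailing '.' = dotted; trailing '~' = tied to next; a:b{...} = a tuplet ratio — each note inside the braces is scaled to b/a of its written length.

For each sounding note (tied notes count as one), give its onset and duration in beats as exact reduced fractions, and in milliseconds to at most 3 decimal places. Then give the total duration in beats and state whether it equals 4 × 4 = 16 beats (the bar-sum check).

1) 0.0ms=0b +863.309ms=2b
2) 863.309ms=2b +863.309ms=2b
3) 1726.619ms=4b +647.482ms=3/2b
4) 2374.101ms=11/2b +215.827ms=1/2b
5) 2589.928ms=6b +431.655ms=1b
6) 3021.583ms=7b +431.655ms=1b
7) 3453.237ms=8b +1294.964ms=3b
8) 4748.201ms=11b +431.655ms=1b
9) 5179.856ms=12b +863.309ms=2b
10) 6043.165ms=14b +246.66ms=4/7b
11) 6289.825ms=102/7b +123.33ms=2/7b
12) 6413.155ms=104/7b +123.33ms=2/7b
13) 6536.485ms=106/7b +123.33ms=2/7b
14) 6659.815ms=108/7b +123.33ms=2/7b
15) 6783.145ms=110/7b +123.33ms=2/7b
Σ=16b of 16 (139bpm 4/4) — PASS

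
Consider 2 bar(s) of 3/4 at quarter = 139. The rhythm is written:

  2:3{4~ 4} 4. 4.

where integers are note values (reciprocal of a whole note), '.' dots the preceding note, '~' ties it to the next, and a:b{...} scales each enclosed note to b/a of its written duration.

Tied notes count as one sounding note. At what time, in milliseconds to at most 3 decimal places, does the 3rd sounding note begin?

1. 0.0ms @ 0 + 1294.964ms (3)
2. 1294.964ms @ 3 + 647.482ms (3/2)
3. 1942.446ms @ 9/2 + 647.482ms (3/2)

note 3 onset = 9/2b = 1942.446ms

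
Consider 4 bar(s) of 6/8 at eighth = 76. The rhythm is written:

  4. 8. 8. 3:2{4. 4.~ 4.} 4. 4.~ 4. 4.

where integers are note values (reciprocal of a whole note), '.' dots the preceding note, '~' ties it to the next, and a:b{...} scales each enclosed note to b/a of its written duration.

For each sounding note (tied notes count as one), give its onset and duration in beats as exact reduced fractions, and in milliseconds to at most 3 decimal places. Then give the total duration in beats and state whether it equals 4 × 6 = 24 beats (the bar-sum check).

1) 0.0ms=0b +2368.421ms=3b
2) 2368.421ms=3b +1184.211ms=3/2b
3) 3552.632ms=9/2b +1184.211ms=3/2b
4) 4736.842ms=6b +1578.947ms=2b
5) 6315.789ms=8b +3157.895ms=4b
6) 9473.684ms=12b +2368.421ms=3b
7) 11842.105ms=15b +4736.842ms=6b
8) 16578.947ms=21b +2368.421ms=3b
Σ=24b of 24 (76bpm 6/8) — PASS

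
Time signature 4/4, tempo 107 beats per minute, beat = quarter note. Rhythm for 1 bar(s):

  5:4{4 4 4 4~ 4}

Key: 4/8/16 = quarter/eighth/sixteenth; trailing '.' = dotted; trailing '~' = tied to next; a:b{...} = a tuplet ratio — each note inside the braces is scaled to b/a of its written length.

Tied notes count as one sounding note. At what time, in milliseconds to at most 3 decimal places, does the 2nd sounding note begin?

1. 0.0ms @ 0 + 448.598ms (4/5)
2. 448.598ms @ 4/5 + 448.598ms (4/5)
3. 897.196ms @ 8/5 + 448.598ms (4/5)
4. 1345.794ms @ 12/5 + 897.196ms (8/5)

note 2 onset = 4/5b = 448.598ms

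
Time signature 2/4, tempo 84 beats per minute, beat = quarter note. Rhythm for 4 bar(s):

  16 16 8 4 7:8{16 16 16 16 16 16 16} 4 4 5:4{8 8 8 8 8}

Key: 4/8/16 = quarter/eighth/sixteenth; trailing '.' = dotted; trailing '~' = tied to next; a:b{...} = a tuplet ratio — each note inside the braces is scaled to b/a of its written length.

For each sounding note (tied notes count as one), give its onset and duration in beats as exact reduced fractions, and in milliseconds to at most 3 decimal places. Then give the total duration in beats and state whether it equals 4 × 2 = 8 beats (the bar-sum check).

1) 0.0ms=0b +178.571ms=1/4b
2) 178.571ms=1/4b +178.571ms=1/4b
3) 357.143ms=1/2b +357.143ms=1/2b
4) 714.286ms=1b +714.286ms=1b
5) 1428.571ms=2b +204.082ms=2/7b
6) 1632.653ms=16/7b +204.082ms=2/7b
7) 1836.735ms=18/7b +204.082ms=2/7b
8) 2040.816ms=20/7b +204.082ms=2/7b
9) 2244.898ms=22/7b +204.082ms=2/7b
10) 2448.98ms=24/7b +204.082ms=2/7b
11) 2653.061ms=26/7b +204.082ms=2/7b
12) 2857.143ms=4b +714.286ms=1b
13) 3571.429ms=5b +714.286ms=1b
14) 4285.714ms=6b +285.714ms=2/5b
15) 4571.429ms=32/5b +285.714ms=2/5b
16) 4857.143ms=34/5b +285.714ms=2/5b
17) 5142.857ms=36/5b +285.714ms=2/5b
18) 5428.571ms=38/5b +285.714ms=2/5b
Σ=8b of 8 (84bpm 2/4) — PASS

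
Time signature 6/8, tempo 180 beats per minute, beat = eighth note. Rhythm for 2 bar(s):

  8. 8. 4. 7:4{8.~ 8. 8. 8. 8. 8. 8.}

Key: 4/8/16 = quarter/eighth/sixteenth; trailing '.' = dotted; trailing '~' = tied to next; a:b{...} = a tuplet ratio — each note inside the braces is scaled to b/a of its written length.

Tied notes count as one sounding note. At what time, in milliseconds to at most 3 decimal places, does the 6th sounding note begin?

1. 0.0ms @ 0 + 500.0ms (3/2)
2. 500.0ms @ 3/2 + 500.0ms (3/2)
3. 1000.0ms @ 3 + 1000.0ms (3)
4. 2000.0ms @ 6 + 571.429ms (12/7)
5. 2571.429ms @ 54/7 + 285.714ms (6/7)
6. 2857.143ms @ 60/7 + 285.714ms (6/7)
7. 3142.857ms @ 66/7 + 285.714ms (6/7)
8. 3428.571ms @ 72/7 + 285.714ms (6/7)
9. 3714.286ms @ 78/7 + 285.714ms (6/7)

note 6 onset = 60/7b = 2857.143ms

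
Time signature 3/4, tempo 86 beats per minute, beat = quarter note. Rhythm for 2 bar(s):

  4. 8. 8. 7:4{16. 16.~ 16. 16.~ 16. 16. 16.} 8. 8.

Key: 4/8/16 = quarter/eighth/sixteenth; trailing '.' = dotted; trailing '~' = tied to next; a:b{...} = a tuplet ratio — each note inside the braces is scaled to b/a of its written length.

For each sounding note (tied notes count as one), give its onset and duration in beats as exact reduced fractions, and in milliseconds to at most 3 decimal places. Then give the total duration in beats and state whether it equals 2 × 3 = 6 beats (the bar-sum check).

1) 0.0ms=0b +1046.512ms=3/2b
2) 1046.512ms=3/2b +523.256ms=3/4b
3) 1569.767ms=9/4b +523.256ms=3/4b
4) 2093.023ms=3b +149.502ms=3/14b
5) 2242.525ms=45/14b +299.003ms=3/7b
6) 2541.528ms=51/14b +299.003ms=3/7b
7) 2840.532ms=57/14b +149.502ms=3/14b
8) 2990.033ms=30/7b +149.502ms=3/14b
9) 3139.535ms=9/2b +523.256ms=3/4b
10) 3662.791ms=21/4b +523.256ms=3/4b
Σ=6b of 6 (86bpm 3/4) — PASS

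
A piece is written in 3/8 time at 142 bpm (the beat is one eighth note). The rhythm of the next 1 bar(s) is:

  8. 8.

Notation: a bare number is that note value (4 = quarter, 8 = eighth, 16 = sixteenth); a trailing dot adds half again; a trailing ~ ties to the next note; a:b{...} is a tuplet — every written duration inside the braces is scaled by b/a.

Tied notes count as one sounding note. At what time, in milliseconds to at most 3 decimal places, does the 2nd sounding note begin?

note 2 onset = 3/2b = 633.803ms

1. 0.0ms @ 0 + 633.803ms (3/2)
2. 633.803ms @ 3/2 + 633.803ms (3/2)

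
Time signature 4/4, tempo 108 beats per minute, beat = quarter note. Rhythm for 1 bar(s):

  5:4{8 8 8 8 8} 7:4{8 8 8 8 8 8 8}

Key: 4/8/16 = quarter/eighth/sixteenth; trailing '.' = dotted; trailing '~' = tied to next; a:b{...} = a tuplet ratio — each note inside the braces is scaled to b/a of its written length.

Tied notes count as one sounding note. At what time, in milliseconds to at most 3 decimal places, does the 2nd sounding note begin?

1. 0.0ms @ 0 + 222.222ms (2/5)
2. 222.222ms @ 2/5 + 222.222ms (2/5)
3. 444.444ms @ 4/5 + 222.222ms (2/5)
4. 666.667ms @ 6/5 + 222.222ms (2/5)
5. 888.889ms @ 8/5 + 222.222ms (2/5)
6. 1111.111ms @ 2 + 158.73ms (2/7)
7. 1269.841ms @ 16/7 + 158.73ms (2/7)
8. 1428.571ms @ 18/7 + 158.73ms (2/7)
9. 1587.302ms @ 20/7 + 158.73ms (2/7)
10. 1746.032ms @ 22/7 + 158.73ms (2/7)
11. 1904.762ms @ 24/7 + 158.73ms (2/7)
12. 2063.492ms @ 26/7 + 158.73ms (2/7)

note 2 onset = 2/5b = 222.222ms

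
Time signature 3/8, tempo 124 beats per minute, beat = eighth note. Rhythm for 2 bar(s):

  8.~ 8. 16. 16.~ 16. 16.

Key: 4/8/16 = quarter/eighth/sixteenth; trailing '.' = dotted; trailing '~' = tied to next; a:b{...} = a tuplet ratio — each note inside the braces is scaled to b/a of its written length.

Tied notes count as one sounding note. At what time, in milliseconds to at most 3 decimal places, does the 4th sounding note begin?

1. 0.0ms @ 0 + 1451.613ms (3)
2. 1451.613ms @ 3 + 362.903ms (3/4)
3. 1814.516ms @ 15/4 + 725.806ms (3/2)
4. 2540.323ms @ 21/4 + 362.903ms (3/4)

note 4 onset = 21/4b = 2540.323ms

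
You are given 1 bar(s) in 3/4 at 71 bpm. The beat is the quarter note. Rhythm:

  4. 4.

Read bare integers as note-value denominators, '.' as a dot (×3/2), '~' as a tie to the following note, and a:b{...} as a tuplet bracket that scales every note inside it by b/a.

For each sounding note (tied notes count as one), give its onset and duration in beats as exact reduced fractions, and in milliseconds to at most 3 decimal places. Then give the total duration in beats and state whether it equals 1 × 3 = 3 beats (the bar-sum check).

1) 0.0ms=0b +1267.606ms=3/2b
2) 1267.606ms=3/2b +1267.606ms=3/2b
Σ=3b of 3 (71bpm 3/4) — PASS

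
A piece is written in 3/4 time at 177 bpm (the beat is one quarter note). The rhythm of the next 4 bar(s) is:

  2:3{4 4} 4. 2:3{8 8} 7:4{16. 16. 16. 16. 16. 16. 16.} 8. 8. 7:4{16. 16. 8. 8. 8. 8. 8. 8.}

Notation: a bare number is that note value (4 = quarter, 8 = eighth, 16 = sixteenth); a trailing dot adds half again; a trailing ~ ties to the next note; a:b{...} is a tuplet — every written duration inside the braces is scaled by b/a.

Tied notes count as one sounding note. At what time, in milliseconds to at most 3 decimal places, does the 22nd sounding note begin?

note 22 onset = 81/7b = 3922.518ms

1. 0.0ms @ 0 + 508.475ms (3/2)
2. 508.475ms @ 3/2 + 508.475ms (3/2)
3. 1016.949ms @ 3 + 508.475ms (3/2)
4. 1525.424ms @ 9/2 + 254.237ms (3/4)
5. 1779.661ms @ 21/4 + 254.237ms (3/4)
6. 2033.898ms @ 6 + 72.639ms (3/14)
7. 2106.538ms @ 87/14 + 72.639ms (3/14)
8. 2179.177ms @ 45/7 + 72.639ms (3/14)
9. 2251.816ms @ 93/14 + 72.639ms (3/14)
10. 2324.455ms @ 48/7 + 72.639ms (3/14)
11. 2397.094ms @ 99/14 + 72.639ms (3/14)
12. 2469.734ms @ 51/7 + 72.639ms (3/14)
13. 2542.373ms @ 15/2 + 254.237ms (3/4)
14. 2796.61ms @ 33/4 + 254.237ms (3/4)
15. 3050.847ms @ 9 + 72.639ms (3/14)
16. 3123.487ms @ 129/14 + 72.639ms (3/14)
17. 3196.126ms @ 66/7 + 145.278ms (3/7)
18. 3341.404ms @ 69/7 + 145.278ms (3/7)
19. 3486.683ms @ 72/7 + 145.278ms (3/7)
20. 3631.961ms @ 75/7 + 145.278ms (3/7)
21. 3777.24ms @ 78/7 + 145.278ms (3/7)
22. 3922.518ms @ 81/7 + 145.278ms (3/7)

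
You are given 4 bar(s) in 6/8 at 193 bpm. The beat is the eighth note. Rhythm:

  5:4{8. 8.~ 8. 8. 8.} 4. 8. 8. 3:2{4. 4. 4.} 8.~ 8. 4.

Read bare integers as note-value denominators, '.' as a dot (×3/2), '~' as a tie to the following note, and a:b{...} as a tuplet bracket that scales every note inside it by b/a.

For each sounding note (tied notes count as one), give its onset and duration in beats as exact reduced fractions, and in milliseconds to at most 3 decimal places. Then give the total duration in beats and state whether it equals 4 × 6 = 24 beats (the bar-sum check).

1) 0.0ms=0b +373.057ms=6/5b
2) 373.057ms=6/5b +746.114ms=12/5b
3) 1119.171ms=18/5b +373.057ms=6/5b
4) 1492.228ms=24/5b +373.057ms=6/5b
5) 1865.285ms=6b +932.642ms=3b
6) 2797.927ms=9b +466.321ms=3/2b
7) 3264.249ms=21/2b +466.321ms=3/2b
8) 3730.57ms=12b +621.762ms=2b
9) 4352.332ms=14b +621.762ms=2b
10) 4974.093ms=16b +621.762ms=2b
11) 5595.855ms=18b +932.642ms=3b
12) 6528.497ms=21b +932.642ms=3b
Σ=24b of 24 (193bpm 6/8) — PASS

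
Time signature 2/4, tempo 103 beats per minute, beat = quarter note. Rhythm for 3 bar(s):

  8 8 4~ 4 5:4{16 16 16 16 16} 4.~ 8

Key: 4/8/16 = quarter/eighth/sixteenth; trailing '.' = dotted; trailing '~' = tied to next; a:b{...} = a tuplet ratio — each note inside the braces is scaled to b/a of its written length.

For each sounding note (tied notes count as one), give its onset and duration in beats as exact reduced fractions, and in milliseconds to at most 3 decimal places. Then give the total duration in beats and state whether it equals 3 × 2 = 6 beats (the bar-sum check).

1) 0.0ms=0b +291.262ms=1/2b
2) 291.262ms=1/2b +291.262ms=1/2b
3) 582.524ms=1b +1165.049ms=2b
4) 1747.573ms=3b +116.505ms=1/5b
5) 1864.078ms=16/5b +116.505ms=1/5b
6) 1980.583ms=17/5b +116.505ms=1/5b
7) 2097.087ms=18/5b +116.505ms=1/5b
8) 2213.592ms=19/5b +116.505ms=1/5b
9) 2330.097ms=4b +1165.049ms=2b
Σ=6b of 6 (103bpm 2/4) — PASS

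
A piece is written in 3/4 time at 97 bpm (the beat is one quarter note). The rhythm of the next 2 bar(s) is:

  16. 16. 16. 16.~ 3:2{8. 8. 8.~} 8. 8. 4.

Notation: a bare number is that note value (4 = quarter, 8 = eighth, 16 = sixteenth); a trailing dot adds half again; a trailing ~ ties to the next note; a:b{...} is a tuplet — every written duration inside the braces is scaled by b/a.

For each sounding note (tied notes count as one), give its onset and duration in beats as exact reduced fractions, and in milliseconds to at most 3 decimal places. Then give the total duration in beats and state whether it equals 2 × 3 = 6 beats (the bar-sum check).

1) 0.0ms=0b +231.959ms=3/8b
2) 231.959ms=3/8b +231.959ms=3/8b
3) 463.918ms=3/4b +231.959ms=3/8b
4) 695.876ms=9/8b +541.237ms=7/8b
5) 1237.113ms=2b +309.278ms=1/2b
6) 1546.392ms=5/2b +773.196ms=5/4b
7) 2319.588ms=15/4b +463.918ms=3/4b
8) 2783.505ms=9/2b +927.835ms=3/2b
Σ=6b of 6 (97bpm 3/4) — PASS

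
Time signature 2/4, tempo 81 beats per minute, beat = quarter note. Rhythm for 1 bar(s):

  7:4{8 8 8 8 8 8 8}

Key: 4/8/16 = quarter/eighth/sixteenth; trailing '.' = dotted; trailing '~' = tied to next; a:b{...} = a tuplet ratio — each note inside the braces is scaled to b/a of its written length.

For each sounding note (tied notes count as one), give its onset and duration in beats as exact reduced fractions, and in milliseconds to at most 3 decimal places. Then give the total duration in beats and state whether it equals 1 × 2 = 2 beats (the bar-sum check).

1) 0.0ms=0b +211.64ms=2/7b
2) 211.64ms=2/7b +211.64ms=2/7b
3) 423.28ms=4/7b +211.64ms=2/7b
4) 634.921ms=6/7b +211.64ms=2/7b
5) 846.561ms=8/7b +211.64ms=2/7b
6) 1058.201ms=10/7b +211.64ms=2/7b
7) 1269.841ms=12/7b +211.64ms=2/7b
Σ=2b of 2 (81bpm 2/4) — PASS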